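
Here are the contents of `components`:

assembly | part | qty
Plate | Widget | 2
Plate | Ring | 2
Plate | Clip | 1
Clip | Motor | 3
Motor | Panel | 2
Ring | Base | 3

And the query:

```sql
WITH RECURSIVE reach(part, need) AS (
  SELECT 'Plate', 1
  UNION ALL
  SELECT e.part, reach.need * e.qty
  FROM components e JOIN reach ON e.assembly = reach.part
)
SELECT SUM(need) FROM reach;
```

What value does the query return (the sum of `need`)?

Base: (Plate, need=1).
Iteration 1: components of {Plate} -> Clip = 1*1 = 1, Ring = 1*2 = 2, Widget = 1*2 = 2.
Iteration 2: components of {Clip,Ring,Widget} -> Base = 2*3 = 6, Motor = 1*3 = 3.
Iteration 3: components of {Base,Motor} -> Panel = 3*2 = 6.
Iteration 4: no further components; recursion stops.
SUM(need) = 1 + 2 + 2 + 1 + 6 + 3 + 6 = 21.

21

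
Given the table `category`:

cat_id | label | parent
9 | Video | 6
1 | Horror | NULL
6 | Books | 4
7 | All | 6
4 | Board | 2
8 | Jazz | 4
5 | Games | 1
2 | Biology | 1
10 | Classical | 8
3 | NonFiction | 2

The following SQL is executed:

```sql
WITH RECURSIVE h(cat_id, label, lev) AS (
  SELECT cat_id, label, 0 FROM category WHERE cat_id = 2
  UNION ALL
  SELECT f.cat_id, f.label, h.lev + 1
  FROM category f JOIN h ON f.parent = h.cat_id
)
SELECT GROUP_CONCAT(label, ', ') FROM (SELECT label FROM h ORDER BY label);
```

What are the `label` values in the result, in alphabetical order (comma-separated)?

All, Biology, Board, Books, Classical, Jazz, NonFiction, Video

Base: cat_id=2 (Biology) at lev 0.
Iteration 1: rows with parent in {2} -> NonFiction (id 3, lev 1), Board (id 4, lev 1).
Iteration 2: rows with parent in {3,4} -> Books (id 6, lev 2), Jazz (id 8, lev 2).
Iteration 3: rows with parent in {6,8} -> All (id 7, lev 3), Video (id 9, lev 3), Classical (id 10, lev 3).
Iteration 4: no rows with parent in {7,9,10}; recursion stops.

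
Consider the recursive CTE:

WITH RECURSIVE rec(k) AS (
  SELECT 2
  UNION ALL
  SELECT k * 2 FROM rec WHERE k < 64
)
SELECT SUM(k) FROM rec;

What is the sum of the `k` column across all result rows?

126

Base: k=2.
Iteration 1: 2 < 64 holds -> k = 2 * 2 = 4.
Iteration 2: 4 < 64 holds -> k = 4 * 2 = 8.
Iteration 3: 8 < 64 holds -> k = 8 * 2 = 16.
Iteration 4: 16 < 64 holds -> k = 16 * 2 = 32.
Iteration 5: 32 < 64 holds -> k = 32 * 2 = 64.
Iteration 6: 64 < 64 fails; recursion stops.
SUM(k) = 2 + 4 + 8 + 16 + 32 + 64 = 126.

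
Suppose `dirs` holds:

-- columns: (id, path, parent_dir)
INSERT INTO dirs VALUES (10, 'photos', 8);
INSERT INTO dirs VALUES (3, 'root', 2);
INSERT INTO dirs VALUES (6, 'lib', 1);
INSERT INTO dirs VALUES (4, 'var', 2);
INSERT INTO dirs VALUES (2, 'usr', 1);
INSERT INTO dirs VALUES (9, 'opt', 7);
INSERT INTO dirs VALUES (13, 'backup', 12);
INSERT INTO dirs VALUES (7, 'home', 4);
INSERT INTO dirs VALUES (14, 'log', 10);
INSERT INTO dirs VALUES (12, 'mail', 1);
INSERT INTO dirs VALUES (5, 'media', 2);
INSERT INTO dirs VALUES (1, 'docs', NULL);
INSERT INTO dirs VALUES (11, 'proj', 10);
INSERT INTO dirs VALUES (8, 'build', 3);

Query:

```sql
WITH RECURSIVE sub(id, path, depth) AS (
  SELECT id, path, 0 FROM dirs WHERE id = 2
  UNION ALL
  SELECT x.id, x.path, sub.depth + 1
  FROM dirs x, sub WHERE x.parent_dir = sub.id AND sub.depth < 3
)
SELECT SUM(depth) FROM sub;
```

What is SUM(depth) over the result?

13

Base: id=2 (usr) at depth 0.
Iteration 1: rows with parent_dir in {2} -> root (id 3, depth 1), var (id 4, depth 1), media (id 5, depth 1).
Iteration 2: rows with parent_dir in {3,4,5} -> home (id 7, depth 2), build (id 8, depth 2).
Iteration 3: rows with parent_dir in {7,8} -> opt (id 9, depth 3), photos (id 10, depth 3).
Iteration 4: depth < 3 fails for all current rows; recursion stops.
SUM(depth) = 0 + 1 + 1 + 1 + 2 + 2 + 3 + 3 = 13.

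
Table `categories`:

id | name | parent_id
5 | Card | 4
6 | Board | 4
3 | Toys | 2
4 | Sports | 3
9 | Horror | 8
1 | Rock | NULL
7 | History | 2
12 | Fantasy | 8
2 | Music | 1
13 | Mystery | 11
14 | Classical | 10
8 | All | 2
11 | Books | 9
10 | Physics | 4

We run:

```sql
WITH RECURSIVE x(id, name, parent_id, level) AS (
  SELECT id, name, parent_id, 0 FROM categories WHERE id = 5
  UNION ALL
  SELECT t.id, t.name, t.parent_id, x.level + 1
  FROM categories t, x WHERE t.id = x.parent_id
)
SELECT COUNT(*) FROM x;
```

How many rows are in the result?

5

Base: id=5 (Card), parent_id=4, level 0.
Iteration 1: join on id=4 -> Sports (id 4, parent_id=3, level 1).
Iteration 2: join on id=3 -> Toys (id 3, parent_id=2, level 2).
Iteration 3: join on id=2 -> Music (id 2, parent_id=1, level 3).
Iteration 4: join on id=1 -> Rock (id 1, parent_id=NULL, level 4).
Iteration 5: parent_id is NULL; no match; recursion stops.
Total rows emitted: 5.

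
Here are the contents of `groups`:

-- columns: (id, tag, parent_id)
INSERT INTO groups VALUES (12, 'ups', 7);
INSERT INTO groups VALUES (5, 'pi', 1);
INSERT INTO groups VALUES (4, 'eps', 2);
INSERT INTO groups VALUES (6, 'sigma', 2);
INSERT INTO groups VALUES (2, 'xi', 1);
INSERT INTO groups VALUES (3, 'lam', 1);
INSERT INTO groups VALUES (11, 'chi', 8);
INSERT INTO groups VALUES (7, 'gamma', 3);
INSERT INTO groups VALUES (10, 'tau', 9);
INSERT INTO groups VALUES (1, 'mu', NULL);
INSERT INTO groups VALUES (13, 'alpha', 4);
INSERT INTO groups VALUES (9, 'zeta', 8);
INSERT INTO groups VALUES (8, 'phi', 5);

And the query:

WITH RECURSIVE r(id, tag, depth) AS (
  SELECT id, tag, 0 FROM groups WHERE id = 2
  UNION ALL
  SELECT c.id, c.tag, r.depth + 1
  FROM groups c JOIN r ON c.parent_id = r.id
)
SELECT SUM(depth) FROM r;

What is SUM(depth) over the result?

Base: id=2 (xi) at depth 0.
Iteration 1: rows with parent_id in {2} -> eps (id 4, depth 1), sigma (id 6, depth 1).
Iteration 2: rows with parent_id in {4,6} -> alpha (id 13, depth 2).
Iteration 3: no rows with parent_id in {13}; recursion stops.
SUM(depth) = 0 + 1 + 1 + 2 = 4.

4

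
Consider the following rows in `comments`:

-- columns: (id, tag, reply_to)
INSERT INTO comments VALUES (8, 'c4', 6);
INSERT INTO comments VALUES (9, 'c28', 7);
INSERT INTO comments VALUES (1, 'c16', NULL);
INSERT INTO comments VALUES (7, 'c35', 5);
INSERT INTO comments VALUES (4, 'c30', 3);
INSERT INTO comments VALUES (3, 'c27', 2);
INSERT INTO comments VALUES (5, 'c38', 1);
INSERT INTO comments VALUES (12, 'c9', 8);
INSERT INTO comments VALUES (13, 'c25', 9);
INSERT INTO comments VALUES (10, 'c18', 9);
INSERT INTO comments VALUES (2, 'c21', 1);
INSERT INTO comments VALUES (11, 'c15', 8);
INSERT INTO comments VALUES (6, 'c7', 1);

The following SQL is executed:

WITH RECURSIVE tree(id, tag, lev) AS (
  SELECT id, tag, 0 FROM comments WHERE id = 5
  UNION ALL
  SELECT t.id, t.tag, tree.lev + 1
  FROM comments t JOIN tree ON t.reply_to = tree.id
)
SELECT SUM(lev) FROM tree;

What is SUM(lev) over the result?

Base: id=5 (c38) at lev 0.
Iteration 1: rows with reply_to in {5} -> c35 (id 7, lev 1).
Iteration 2: rows with reply_to in {7} -> c28 (id 9, lev 2).
Iteration 3: rows with reply_to in {9} -> c18 (id 10, lev 3), c25 (id 13, lev 3).
Iteration 4: no rows with reply_to in {10,13}; recursion stops.
SUM(lev) = 0 + 1 + 2 + 3 + 3 = 9.

9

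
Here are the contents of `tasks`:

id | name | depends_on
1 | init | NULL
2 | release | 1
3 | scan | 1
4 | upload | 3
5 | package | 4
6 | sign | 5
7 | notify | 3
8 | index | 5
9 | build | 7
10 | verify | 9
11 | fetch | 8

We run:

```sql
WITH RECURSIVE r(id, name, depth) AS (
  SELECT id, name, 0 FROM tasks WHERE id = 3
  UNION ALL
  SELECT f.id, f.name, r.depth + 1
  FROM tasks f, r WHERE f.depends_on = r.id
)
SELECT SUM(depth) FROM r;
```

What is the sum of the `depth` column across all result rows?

19

Base: id=3 (scan) at depth 0.
Iteration 1: rows with depends_on in {3} -> upload (id 4, depth 1), notify (id 7, depth 1).
Iteration 2: rows with depends_on in {4,7} -> package (id 5, depth 2), build (id 9, depth 2).
Iteration 3: rows with depends_on in {5,9} -> sign (id 6, depth 3), index (id 8, depth 3), verify (id 10, depth 3).
Iteration 4: rows with depends_on in {6,8,10} -> fetch (id 11, depth 4).
Iteration 5: no rows with depends_on in {11}; recursion stops.
SUM(depth) = 0 + 1 + 1 + 2 + 2 + 3 + 3 + 3 + 4 = 19.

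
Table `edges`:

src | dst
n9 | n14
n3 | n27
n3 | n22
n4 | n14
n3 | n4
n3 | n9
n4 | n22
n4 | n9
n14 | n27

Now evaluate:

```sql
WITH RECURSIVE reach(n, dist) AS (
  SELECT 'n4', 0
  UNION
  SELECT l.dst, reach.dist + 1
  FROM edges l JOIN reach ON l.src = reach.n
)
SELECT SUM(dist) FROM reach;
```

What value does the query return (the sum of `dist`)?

10

Base: (n4, dist=0).
Iteration 1: edges from {n4} -> (n14, dist=1), (n22, dist=1), (n9, dist=1).
Iteration 2: edges from {n14,n22,n9} -> (n14, dist=2), (n27, dist=2).
Iteration 3: edges from {n14,n27} -> (n27, dist=3).
Iteration 4: no outgoing edges from {n27}; recursion stops.
SUM(dist) = 0 + 1 + 1 + 1 + 2 + 2 + 3 = 10.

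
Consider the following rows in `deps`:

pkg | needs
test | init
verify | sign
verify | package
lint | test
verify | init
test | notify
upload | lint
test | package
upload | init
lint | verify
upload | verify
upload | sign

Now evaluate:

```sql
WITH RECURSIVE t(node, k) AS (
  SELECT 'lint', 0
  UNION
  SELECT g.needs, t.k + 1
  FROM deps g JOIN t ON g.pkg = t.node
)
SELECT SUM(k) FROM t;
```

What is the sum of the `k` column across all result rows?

Base: (lint, k=0).
Iteration 1: edges from {lint} -> (test, k=1), (verify, k=1).
Iteration 2: edges from {test,verify} -> (init, k=2), (notify, k=2), (package, k=2), (sign, k=2). [UNION drops 2 duplicate row(s)]
Iteration 3: no outgoing edges from {init,notify,package,sign}; recursion stops.
SUM(k) = 0 + 1 + 1 + 2 + 2 + 2 + 2 = 10.

10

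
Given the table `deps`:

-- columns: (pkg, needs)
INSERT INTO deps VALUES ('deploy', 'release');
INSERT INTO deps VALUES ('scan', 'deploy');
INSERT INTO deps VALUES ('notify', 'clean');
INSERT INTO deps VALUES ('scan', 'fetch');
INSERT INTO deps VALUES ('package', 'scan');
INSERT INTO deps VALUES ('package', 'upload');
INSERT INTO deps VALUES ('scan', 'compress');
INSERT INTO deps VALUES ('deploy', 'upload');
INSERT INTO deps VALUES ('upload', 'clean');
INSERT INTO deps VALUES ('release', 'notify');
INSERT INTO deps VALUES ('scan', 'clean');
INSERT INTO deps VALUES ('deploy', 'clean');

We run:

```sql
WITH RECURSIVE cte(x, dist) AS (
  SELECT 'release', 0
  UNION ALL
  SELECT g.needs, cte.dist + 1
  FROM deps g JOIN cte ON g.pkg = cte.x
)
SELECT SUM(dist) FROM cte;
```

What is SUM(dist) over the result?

Base: (release, dist=0).
Iteration 1: edges from {release} -> (notify, dist=1).
Iteration 2: edges from {notify} -> (clean, dist=2).
Iteration 3: no outgoing edges from {clean}; recursion stops.
SUM(dist) = 0 + 1 + 2 = 3.

3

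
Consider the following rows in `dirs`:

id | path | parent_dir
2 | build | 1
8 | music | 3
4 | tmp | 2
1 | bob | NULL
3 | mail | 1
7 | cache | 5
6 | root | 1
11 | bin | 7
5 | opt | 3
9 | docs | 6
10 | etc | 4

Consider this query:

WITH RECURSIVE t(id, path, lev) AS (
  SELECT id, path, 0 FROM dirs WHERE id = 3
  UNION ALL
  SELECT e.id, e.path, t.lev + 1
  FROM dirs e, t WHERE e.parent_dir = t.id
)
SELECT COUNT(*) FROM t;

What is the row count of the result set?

Base: id=3 (mail) at lev 0.
Iteration 1: rows with parent_dir in {3} -> opt (id 5, lev 1), music (id 8, lev 1).
Iteration 2: rows with parent_dir in {5,8} -> cache (id 7, lev 2).
Iteration 3: rows with parent_dir in {7} -> bin (id 11, lev 3).
Iteration 4: no rows with parent_dir in {11}; recursion stops.
Total rows emitted: 5.

5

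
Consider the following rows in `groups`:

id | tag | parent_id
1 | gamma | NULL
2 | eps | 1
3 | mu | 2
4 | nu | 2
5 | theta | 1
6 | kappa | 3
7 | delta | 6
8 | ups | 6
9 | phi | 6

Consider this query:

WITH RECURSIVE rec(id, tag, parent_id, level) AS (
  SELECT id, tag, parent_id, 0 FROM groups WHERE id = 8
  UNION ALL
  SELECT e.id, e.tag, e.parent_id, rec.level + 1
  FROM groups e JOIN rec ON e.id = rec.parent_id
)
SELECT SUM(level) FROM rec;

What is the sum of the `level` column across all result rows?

Base: id=8 (ups), parent_id=6, level 0.
Iteration 1: join on id=6 -> kappa (id 6, parent_id=3, level 1).
Iteration 2: join on id=3 -> mu (id 3, parent_id=2, level 2).
Iteration 3: join on id=2 -> eps (id 2, parent_id=1, level 3).
Iteration 4: join on id=1 -> gamma (id 1, parent_id=NULL, level 4).
Iteration 5: parent_id is NULL; no match; recursion stops.
SUM(level) = 0 + 1 + 2 + 3 + 4 = 10.

10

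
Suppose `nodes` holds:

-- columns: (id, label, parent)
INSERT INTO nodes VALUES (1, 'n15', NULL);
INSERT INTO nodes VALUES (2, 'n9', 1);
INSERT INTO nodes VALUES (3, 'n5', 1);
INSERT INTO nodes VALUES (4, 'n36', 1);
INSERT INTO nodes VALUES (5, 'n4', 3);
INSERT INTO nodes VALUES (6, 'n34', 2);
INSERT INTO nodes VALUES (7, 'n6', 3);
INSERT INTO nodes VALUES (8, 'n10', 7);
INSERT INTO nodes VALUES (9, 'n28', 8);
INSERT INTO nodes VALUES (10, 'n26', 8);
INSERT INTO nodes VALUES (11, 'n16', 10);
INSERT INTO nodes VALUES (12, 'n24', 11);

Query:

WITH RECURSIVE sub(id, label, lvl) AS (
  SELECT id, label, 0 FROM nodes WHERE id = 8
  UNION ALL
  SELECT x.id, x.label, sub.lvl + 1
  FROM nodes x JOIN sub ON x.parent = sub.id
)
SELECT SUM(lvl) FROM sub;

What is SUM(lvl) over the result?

7

Base: id=8 (n10) at lvl 0.
Iteration 1: rows with parent in {8} -> n28 (id 9, lvl 1), n26 (id 10, lvl 1).
Iteration 2: rows with parent in {9,10} -> n16 (id 11, lvl 2).
Iteration 3: rows with parent in {11} -> n24 (id 12, lvl 3).
Iteration 4: no rows with parent in {12}; recursion stops.
SUM(lvl) = 0 + 1 + 1 + 2 + 3 = 7.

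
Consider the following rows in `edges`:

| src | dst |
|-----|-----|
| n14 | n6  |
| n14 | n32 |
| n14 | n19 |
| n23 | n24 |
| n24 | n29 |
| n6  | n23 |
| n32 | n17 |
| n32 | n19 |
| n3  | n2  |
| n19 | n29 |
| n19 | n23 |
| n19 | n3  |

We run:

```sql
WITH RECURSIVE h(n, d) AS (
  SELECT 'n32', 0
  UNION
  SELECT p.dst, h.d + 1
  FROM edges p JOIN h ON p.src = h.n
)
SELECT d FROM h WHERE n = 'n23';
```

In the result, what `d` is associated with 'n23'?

Base: (n32, d=0).
Iteration 1: edges from {n32} -> (n17, d=1), (n19, d=1).
Iteration 2: edges from {n17,n19} -> (n23, d=2), (n29, d=2), (n3, d=2).
Iteration 3: edges from {n23,n29,n3} -> (n2, d=3), (n24, d=3).
Iteration 4: edges from {n2,n24} -> (n29, d=4).
Iteration 5: no outgoing edges from {n29}; recursion stops.

2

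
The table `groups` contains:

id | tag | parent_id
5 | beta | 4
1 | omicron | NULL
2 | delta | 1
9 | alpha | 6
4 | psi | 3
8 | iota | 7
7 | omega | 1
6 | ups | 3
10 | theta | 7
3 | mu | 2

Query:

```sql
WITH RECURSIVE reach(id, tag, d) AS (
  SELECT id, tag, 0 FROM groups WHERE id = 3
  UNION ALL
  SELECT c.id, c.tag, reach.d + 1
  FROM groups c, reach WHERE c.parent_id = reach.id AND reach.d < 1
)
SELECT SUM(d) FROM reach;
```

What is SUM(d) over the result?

2

Base: id=3 (mu) at d 0.
Iteration 1: rows with parent_id in {3} -> psi (id 4, d 1), ups (id 6, d 1).
Iteration 2: d < 1 fails for all current rows; recursion stops.
SUM(d) = 0 + 1 + 1 = 2.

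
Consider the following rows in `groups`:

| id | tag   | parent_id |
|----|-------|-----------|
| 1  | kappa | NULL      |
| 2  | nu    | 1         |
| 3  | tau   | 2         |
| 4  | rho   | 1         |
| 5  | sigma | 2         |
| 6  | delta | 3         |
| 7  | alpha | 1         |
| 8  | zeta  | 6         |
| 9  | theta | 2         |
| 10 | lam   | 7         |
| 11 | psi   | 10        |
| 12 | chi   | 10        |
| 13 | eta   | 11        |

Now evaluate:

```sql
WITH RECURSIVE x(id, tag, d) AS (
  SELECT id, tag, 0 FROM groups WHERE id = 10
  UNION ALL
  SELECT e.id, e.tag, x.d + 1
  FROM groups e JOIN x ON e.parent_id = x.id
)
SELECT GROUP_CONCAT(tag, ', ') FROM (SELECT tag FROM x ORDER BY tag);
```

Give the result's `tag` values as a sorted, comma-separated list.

Base: id=10 (lam) at d 0.
Iteration 1: rows with parent_id in {10} -> psi (id 11, d 1), chi (id 12, d 1).
Iteration 2: rows with parent_id in {11,12} -> eta (id 13, d 2).
Iteration 3: no rows with parent_id in {13}; recursion stops.

chi, eta, lam, psi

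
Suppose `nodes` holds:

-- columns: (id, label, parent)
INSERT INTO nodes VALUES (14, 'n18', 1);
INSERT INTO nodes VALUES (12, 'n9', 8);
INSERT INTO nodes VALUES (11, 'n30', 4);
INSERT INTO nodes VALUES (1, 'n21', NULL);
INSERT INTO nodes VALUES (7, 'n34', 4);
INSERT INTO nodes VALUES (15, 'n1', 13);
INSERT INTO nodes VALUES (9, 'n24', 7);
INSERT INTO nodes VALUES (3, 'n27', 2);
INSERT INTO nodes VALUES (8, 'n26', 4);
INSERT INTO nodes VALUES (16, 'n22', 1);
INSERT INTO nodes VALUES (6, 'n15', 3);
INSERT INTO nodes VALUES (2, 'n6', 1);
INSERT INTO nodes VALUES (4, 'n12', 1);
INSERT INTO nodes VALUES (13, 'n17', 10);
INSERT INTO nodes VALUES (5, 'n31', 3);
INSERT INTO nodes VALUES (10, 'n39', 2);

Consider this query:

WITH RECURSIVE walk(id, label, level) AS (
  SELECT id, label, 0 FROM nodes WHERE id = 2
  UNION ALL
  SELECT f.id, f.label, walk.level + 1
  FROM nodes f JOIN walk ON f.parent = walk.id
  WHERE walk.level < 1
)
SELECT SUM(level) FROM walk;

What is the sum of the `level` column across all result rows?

Base: id=2 (n6) at level 0.
Iteration 1: rows with parent in {2} -> n27 (id 3, level 1), n39 (id 10, level 1).
Iteration 2: level < 1 fails for all current rows; recursion stops.
SUM(level) = 0 + 1 + 1 = 2.

2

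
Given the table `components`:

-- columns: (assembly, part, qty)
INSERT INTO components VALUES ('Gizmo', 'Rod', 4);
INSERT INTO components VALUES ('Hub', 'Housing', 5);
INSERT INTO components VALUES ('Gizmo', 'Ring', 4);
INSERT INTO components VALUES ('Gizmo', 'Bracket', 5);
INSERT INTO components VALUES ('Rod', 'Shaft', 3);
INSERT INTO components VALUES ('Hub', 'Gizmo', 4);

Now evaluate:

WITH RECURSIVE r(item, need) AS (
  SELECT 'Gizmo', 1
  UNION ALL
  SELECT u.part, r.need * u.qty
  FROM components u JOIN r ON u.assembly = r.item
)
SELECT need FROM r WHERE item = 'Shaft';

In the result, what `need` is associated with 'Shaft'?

12

Base: (Gizmo, need=1).
Iteration 1: components of {Gizmo} -> Bracket = 1*5 = 5, Ring = 1*4 = 4, Rod = 1*4 = 4.
Iteration 2: components of {Bracket,Ring,Rod} -> Shaft = 4*3 = 12.
Iteration 3: no further components; recursion stops.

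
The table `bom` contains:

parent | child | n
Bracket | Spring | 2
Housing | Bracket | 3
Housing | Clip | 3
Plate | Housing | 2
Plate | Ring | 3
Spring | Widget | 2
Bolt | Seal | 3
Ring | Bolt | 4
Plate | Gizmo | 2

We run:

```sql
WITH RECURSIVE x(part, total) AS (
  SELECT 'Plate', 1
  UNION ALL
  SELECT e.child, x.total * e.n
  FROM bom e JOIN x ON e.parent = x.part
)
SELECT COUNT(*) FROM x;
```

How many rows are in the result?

10

Base: (Plate, total=1).
Iteration 1: components of {Plate} -> Gizmo = 1*2 = 2, Housing = 1*2 = 2, Ring = 1*3 = 3.
Iteration 2: components of {Gizmo,Housing,Ring} -> Bolt = 3*4 = 12, Bracket = 2*3 = 6, Clip = 2*3 = 6.
Iteration 3: components of {Bolt,Bracket,Clip} -> Seal = 12*3 = 36, Spring = 6*2 = 12.
Iteration 4: components of {Seal,Spring} -> Widget = 12*2 = 24.
Iteration 5: no further components; recursion stops.
Total rows emitted: 10.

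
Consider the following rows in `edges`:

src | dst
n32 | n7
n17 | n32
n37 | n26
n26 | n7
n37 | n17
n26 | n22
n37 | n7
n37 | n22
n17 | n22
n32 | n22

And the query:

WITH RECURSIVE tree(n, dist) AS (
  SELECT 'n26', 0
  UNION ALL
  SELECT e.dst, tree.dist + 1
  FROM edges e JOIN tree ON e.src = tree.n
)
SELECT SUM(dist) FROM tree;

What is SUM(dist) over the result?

Base: (n26, dist=0).
Iteration 1: edges from {n26} -> (n22, dist=1), (n7, dist=1).
Iteration 2: no outgoing edges from {n22,n7}; recursion stops.
SUM(dist) = 0 + 1 + 1 = 2.

2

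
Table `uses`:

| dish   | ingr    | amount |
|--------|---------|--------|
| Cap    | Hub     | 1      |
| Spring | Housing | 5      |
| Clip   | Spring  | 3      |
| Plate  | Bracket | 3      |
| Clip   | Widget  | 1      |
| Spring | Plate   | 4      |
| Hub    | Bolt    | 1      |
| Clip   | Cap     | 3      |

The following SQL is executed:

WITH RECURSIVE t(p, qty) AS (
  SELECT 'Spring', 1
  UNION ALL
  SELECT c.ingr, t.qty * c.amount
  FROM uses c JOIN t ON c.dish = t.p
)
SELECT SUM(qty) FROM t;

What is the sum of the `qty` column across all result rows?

22

Base: (Spring, qty=1).
Iteration 1: components of {Spring} -> Housing = 1*5 = 5, Plate = 1*4 = 4.
Iteration 2: components of {Housing,Plate} -> Bracket = 4*3 = 12.
Iteration 3: no further components; recursion stops.
SUM(qty) = 1 + 5 + 4 + 12 = 22.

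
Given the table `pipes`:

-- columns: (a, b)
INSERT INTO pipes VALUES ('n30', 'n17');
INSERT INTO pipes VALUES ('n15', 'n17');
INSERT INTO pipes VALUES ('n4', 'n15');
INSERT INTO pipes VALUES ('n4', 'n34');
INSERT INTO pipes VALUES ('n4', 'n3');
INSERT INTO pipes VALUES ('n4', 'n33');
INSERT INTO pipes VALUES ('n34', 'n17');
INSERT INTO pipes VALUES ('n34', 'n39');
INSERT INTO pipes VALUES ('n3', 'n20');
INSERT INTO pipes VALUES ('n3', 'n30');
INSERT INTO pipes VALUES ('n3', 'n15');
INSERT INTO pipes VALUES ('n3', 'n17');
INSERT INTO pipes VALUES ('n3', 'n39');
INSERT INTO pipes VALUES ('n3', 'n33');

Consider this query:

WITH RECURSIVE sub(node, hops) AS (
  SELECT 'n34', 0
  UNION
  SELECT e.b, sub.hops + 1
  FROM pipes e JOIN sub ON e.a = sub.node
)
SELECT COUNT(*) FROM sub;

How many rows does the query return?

3

Base: (n34, hops=0).
Iteration 1: edges from {n34} -> (n17, hops=1), (n39, hops=1).
Iteration 2: no outgoing edges from {n17,n39}; recursion stops.
Total rows emitted: 3.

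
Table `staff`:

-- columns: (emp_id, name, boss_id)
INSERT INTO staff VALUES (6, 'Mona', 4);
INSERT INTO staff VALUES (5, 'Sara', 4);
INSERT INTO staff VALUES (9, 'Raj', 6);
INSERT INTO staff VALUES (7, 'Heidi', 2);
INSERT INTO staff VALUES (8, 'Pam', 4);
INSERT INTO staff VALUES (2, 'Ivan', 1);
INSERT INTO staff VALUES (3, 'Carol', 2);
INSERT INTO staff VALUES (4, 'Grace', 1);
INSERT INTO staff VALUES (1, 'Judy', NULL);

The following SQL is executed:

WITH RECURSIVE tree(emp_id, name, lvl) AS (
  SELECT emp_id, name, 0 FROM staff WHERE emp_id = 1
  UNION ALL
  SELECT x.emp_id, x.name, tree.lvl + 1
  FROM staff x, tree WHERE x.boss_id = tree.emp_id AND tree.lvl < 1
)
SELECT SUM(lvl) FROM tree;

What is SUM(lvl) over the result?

2

Base: emp_id=1 (Judy) at lvl 0.
Iteration 1: rows with boss_id in {1} -> Ivan (id 2, lvl 1), Grace (id 4, lvl 1).
Iteration 2: lvl < 1 fails for all current rows; recursion stops.
SUM(lvl) = 0 + 1 + 1 = 2.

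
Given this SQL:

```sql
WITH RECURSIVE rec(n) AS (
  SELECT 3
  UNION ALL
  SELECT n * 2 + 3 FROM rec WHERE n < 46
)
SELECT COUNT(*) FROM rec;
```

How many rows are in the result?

5

Base: n=3.
Iteration 1: 3 < 46 holds -> n = 3 * 2 + 3 = 9.
Iteration 2: 9 < 46 holds -> n = 9 * 2 + 3 = 21.
Iteration 3: 21 < 46 holds -> n = 21 * 2 + 3 = 45.
Iteration 4: 45 < 46 holds -> n = 45 * 2 + 3 = 93.
Iteration 5: 93 < 46 fails; recursion stops.
Total rows emitted: 5.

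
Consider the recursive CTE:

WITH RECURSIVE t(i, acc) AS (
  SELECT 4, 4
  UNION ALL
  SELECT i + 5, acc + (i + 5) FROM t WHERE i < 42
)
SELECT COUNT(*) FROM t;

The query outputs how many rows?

Base: i=4, acc=4.
Iteration 1: 4 < 42 holds -> i = 4 + 5 = 9, acc = 4 + 9 = 13.
Iteration 2: 9 < 42 holds -> i = 9 + 5 = 14, acc = 13 + 14 = 27.
Iteration 3: 14 < 42 holds -> i = 14 + 5 = 19, acc = 27 + 19 = 46.
Iteration 4: 19 < 42 holds -> i = 19 + 5 = 24, acc = 46 + 24 = 70.
Iteration 5: 24 < 42 holds -> i = 24 + 5 = 29, acc = 70 + 29 = 99.
Iteration 6: 29 < 42 holds -> i = 29 + 5 = 34, acc = 99 + 34 = 133.
Iteration 7: 34 < 42 holds -> i = 34 + 5 = 39, acc = 133 + 39 = 172.
Iteration 8: 39 < 42 holds -> i = 39 + 5 = 44, acc = 172 + 44 = 216.
Iteration 9: 44 < 42 fails; recursion stops.
Total rows emitted: 9.

9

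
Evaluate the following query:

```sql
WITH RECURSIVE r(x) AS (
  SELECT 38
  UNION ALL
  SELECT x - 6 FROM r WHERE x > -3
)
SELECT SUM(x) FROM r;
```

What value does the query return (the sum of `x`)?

Base: x=38.
Iteration 1: 38 > -3 holds -> x = 38 - 6 = 32.
Iteration 2: 32 > -3 holds -> x = 32 - 6 = 26.
Iteration 3: 26 > -3 holds -> x = 26 - 6 = 20.
Iteration 4: 20 > -3 holds -> x = 20 - 6 = 14.
Iteration 5: 14 > -3 holds -> x = 14 - 6 = 8.
Iteration 6: 8 > -3 holds -> x = 8 - 6 = 2.
Iteration 7: 2 > -3 holds -> x = 2 - 6 = -4.
Iteration 8: -4 > -3 fails; recursion stops.
SUM(x) = 38 + 32 + 26 + 20 + 14 + 8 + 2 + -4 = 136.

136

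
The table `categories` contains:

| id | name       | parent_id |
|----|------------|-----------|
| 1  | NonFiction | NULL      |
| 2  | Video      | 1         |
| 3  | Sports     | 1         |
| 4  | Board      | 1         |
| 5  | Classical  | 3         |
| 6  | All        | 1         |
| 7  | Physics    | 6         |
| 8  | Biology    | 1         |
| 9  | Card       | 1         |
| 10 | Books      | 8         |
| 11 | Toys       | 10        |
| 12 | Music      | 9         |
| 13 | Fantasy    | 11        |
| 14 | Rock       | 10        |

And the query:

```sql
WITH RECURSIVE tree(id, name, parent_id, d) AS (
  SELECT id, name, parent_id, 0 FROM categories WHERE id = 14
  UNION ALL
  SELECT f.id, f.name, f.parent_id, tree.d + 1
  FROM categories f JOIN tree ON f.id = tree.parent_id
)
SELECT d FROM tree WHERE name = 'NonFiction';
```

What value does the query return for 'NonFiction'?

Base: id=14 (Rock), parent_id=10, d 0.
Iteration 1: join on id=10 -> Books (id 10, parent_id=8, d 1).
Iteration 2: join on id=8 -> Biology (id 8, parent_id=1, d 2).
Iteration 3: join on id=1 -> NonFiction (id 1, parent_id=NULL, d 3).
Iteration 4: parent_id is NULL; no match; recursion stops.

3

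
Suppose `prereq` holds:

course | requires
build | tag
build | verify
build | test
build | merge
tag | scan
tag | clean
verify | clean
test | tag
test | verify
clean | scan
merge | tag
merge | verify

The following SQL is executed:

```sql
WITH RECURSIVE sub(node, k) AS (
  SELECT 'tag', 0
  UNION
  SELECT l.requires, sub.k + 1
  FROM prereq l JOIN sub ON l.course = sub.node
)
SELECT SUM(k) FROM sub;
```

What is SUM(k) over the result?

4

Base: (tag, k=0).
Iteration 1: edges from {tag} -> (clean, k=1), (scan, k=1).
Iteration 2: edges from {clean,scan} -> (scan, k=2).
Iteration 3: no outgoing edges from {scan}; recursion stops.
SUM(k) = 0 + 1 + 1 + 2 = 4.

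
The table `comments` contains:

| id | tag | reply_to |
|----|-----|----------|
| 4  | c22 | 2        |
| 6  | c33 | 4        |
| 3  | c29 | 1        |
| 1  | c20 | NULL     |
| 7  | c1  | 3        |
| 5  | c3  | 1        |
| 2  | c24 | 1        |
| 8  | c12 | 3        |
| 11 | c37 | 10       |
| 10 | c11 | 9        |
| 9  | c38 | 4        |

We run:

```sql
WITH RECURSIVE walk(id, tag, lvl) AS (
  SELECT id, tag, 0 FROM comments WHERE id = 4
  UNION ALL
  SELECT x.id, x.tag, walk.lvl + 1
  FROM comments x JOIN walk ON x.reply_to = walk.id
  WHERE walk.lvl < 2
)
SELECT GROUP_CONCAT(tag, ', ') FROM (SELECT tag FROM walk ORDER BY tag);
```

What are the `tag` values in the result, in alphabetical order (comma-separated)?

c11, c22, c33, c38

Base: id=4 (c22) at lvl 0.
Iteration 1: rows with reply_to in {4} -> c33 (id 6, lvl 1), c38 (id 9, lvl 1).
Iteration 2: rows with reply_to in {6,9} -> c11 (id 10, lvl 2).
Iteration 3: lvl < 2 fails for all current rows; recursion stops.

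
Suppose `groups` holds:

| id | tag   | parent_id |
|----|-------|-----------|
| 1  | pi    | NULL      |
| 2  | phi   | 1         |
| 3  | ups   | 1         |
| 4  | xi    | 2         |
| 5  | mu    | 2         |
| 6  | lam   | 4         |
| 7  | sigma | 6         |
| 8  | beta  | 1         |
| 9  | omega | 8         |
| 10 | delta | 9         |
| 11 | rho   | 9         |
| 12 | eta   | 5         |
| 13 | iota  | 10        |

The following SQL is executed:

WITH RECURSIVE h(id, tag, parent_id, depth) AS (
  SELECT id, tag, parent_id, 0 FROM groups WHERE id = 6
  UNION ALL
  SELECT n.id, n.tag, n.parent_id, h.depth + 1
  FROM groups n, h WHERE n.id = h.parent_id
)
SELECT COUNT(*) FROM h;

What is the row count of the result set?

4

Base: id=6 (lam), parent_id=4, depth 0.
Iteration 1: join on id=4 -> xi (id 4, parent_id=2, depth 1).
Iteration 2: join on id=2 -> phi (id 2, parent_id=1, depth 2).
Iteration 3: join on id=1 -> pi (id 1, parent_id=NULL, depth 3).
Iteration 4: parent_id is NULL; no match; recursion stops.
Total rows emitted: 4.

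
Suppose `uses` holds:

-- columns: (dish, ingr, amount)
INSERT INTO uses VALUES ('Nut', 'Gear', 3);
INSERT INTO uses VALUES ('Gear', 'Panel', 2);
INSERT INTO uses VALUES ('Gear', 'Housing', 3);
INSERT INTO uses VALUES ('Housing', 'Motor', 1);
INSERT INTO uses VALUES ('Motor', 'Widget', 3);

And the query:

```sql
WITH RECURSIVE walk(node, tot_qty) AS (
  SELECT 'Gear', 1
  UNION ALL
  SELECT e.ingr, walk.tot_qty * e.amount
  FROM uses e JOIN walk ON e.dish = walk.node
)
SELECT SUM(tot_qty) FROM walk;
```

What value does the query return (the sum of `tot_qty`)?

Base: (Gear, tot_qty=1).
Iteration 1: components of {Gear} -> Housing = 1*3 = 3, Panel = 1*2 = 2.
Iteration 2: components of {Housing,Panel} -> Motor = 3*1 = 3.
Iteration 3: components of {Motor} -> Widget = 3*3 = 9.
Iteration 4: no further components; recursion stops.
SUM(tot_qty) = 1 + 2 + 3 + 3 + 9 = 18.

18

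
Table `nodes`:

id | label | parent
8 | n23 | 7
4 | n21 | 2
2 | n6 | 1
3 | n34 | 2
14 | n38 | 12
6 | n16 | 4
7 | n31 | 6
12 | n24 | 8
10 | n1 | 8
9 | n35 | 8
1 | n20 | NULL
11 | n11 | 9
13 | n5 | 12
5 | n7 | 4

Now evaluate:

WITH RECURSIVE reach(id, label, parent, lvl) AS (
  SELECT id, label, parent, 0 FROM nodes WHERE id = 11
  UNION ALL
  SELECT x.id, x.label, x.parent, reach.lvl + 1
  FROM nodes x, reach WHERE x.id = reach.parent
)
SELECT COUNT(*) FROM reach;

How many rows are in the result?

8

Base: id=11 (n11), parent=9, lvl 0.
Iteration 1: join on id=9 -> n35 (id 9, parent=8, lvl 1).
Iteration 2: join on id=8 -> n23 (id 8, parent=7, lvl 2).
Iteration 3: join on id=7 -> n31 (id 7, parent=6, lvl 3).
Iteration 4: join on id=6 -> n16 (id 6, parent=4, lvl 4).
Iteration 5: join on id=4 -> n21 (id 4, parent=2, lvl 5).
Iteration 6: join on id=2 -> n6 (id 2, parent=1, lvl 6).
Iteration 7: join on id=1 -> n20 (id 1, parent=NULL, lvl 7).
Iteration 8: parent is NULL; no match; recursion stops.
Total rows emitted: 8.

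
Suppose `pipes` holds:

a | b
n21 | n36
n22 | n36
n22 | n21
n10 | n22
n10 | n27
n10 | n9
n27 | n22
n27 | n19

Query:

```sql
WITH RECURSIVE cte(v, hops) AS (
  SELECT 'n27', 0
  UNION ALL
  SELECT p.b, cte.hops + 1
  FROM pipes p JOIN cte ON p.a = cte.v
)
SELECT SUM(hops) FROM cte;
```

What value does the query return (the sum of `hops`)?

Base: (n27, hops=0).
Iteration 1: edges from {n27} -> (n19, hops=1), (n22, hops=1).
Iteration 2: edges from {n19,n22} -> (n21, hops=2), (n36, hops=2).
Iteration 3: edges from {n21,n36} -> (n36, hops=3).
Iteration 4: no outgoing edges from {n36}; recursion stops.
SUM(hops) = 0 + 1 + 1 + 2 + 2 + 3 = 9.

9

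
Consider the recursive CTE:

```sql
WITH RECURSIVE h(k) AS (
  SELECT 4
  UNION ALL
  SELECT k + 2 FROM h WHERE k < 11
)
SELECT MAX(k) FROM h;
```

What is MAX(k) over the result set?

Base: k=4.
Iteration 1: 4 < 11 holds -> k = 4 + 2 = 6.
Iteration 2: 6 < 11 holds -> k = 6 + 2 = 8.
Iteration 3: 8 < 11 holds -> k = 8 + 2 = 10.
Iteration 4: 10 < 11 holds -> k = 10 + 2 = 12.
Iteration 5: 12 < 11 fails; recursion stops.
k values: 4, 6, 8, 10, 12; the maximum is 12.

12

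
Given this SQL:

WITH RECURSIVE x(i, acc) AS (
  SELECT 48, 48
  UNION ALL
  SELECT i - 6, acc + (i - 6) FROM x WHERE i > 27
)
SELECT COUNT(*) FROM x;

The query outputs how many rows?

5

Base: i=48, acc=48.
Iteration 1: 48 > 27 holds -> i = 48 - 6 = 42, acc = 48 + 42 = 90.
Iteration 2: 42 > 27 holds -> i = 42 - 6 = 36, acc = 90 + 36 = 126.
Iteration 3: 36 > 27 holds -> i = 36 - 6 = 30, acc = 126 + 30 = 156.
Iteration 4: 30 > 27 holds -> i = 30 - 6 = 24, acc = 156 + 24 = 180.
Iteration 5: 24 > 27 fails; recursion stops.
Total rows emitted: 5.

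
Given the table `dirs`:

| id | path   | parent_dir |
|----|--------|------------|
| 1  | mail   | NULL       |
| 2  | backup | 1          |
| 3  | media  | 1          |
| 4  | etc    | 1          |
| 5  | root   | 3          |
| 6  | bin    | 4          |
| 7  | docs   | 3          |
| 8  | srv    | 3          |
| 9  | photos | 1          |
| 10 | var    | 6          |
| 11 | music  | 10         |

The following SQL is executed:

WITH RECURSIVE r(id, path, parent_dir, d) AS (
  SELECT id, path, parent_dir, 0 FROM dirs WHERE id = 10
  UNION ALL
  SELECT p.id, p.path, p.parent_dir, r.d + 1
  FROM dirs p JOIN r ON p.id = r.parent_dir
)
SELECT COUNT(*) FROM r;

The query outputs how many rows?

4

Base: id=10 (var), parent_dir=6, d 0.
Iteration 1: join on id=6 -> bin (id 6, parent_dir=4, d 1).
Iteration 2: join on id=4 -> etc (id 4, parent_dir=1, d 2).
Iteration 3: join on id=1 -> mail (id 1, parent_dir=NULL, d 3).
Iteration 4: parent_dir is NULL; no match; recursion stops.
Total rows emitted: 4.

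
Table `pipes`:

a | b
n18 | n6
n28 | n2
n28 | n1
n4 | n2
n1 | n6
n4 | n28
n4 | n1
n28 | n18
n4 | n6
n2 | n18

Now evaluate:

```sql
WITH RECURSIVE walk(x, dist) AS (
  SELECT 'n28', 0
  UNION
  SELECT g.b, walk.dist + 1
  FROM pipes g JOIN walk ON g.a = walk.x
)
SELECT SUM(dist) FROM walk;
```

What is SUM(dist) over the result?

10

Base: (n28, dist=0).
Iteration 1: edges from {n28} -> (n1, dist=1), (n18, dist=1), (n2, dist=1).
Iteration 2: edges from {n1,n18,n2} -> (n18, dist=2), (n6, dist=2). [UNION drops 1 duplicate row(s)]
Iteration 3: edges from {n18,n6} -> (n6, dist=3).
Iteration 4: no outgoing edges from {n6}; recursion stops.
SUM(dist) = 0 + 1 + 1 + 1 + 2 + 2 + 3 = 10.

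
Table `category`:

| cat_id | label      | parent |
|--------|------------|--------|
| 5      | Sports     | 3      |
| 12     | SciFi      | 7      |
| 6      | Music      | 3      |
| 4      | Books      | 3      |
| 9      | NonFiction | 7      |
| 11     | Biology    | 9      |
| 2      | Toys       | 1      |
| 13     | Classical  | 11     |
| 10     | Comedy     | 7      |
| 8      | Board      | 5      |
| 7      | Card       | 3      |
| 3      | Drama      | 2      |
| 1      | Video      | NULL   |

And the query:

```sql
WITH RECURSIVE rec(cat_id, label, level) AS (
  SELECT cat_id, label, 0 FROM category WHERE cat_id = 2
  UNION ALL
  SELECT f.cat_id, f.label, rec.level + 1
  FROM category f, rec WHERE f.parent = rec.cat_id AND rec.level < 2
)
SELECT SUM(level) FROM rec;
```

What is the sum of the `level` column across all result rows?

9

Base: cat_id=2 (Toys) at level 0.
Iteration 1: rows with parent in {2} -> Drama (id 3, level 1).
Iteration 2: rows with parent in {3} -> Books (id 4, level 2), Sports (id 5, level 2), Music (id 6, level 2), Card (id 7, level 2).
Iteration 3: level < 2 fails for all current rows; recursion stops.
SUM(level) = 0 + 1 + 2 + 2 + 2 + 2 = 9.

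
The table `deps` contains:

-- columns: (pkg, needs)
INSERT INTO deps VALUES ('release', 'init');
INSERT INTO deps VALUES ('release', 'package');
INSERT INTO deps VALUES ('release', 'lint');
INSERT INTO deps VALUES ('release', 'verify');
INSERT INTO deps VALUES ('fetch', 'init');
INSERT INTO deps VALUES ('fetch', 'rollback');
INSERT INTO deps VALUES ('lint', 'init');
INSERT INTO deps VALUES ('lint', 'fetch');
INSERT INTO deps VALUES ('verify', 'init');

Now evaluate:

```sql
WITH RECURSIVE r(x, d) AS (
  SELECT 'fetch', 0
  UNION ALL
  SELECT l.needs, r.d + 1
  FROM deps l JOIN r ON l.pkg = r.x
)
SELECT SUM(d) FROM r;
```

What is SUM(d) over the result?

2

Base: (fetch, d=0).
Iteration 1: edges from {fetch} -> (init, d=1), (rollback, d=1).
Iteration 2: no outgoing edges from {init,rollback}; recursion stops.
SUM(d) = 0 + 1 + 1 = 2.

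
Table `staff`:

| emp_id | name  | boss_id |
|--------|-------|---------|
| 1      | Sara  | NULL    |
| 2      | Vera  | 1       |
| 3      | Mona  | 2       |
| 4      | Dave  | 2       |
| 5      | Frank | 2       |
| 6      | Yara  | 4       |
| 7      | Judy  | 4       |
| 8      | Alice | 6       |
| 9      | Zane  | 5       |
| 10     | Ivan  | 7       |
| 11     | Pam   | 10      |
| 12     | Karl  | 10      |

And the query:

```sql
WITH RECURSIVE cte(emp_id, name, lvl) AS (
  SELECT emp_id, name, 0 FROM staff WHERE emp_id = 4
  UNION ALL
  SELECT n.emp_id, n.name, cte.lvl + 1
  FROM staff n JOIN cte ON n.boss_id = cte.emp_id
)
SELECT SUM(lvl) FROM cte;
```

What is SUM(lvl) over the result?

12

Base: emp_id=4 (Dave) at lvl 0.
Iteration 1: rows with boss_id in {4} -> Yara (id 6, lvl 1), Judy (id 7, lvl 1).
Iteration 2: rows with boss_id in {6,7} -> Alice (id 8, lvl 2), Ivan (id 10, lvl 2).
Iteration 3: rows with boss_id in {8,10} -> Pam (id 11, lvl 3), Karl (id 12, lvl 3).
Iteration 4: no rows with boss_id in {11,12}; recursion stops.
SUM(lvl) = 0 + 1 + 1 + 2 + 2 + 3 + 3 = 12.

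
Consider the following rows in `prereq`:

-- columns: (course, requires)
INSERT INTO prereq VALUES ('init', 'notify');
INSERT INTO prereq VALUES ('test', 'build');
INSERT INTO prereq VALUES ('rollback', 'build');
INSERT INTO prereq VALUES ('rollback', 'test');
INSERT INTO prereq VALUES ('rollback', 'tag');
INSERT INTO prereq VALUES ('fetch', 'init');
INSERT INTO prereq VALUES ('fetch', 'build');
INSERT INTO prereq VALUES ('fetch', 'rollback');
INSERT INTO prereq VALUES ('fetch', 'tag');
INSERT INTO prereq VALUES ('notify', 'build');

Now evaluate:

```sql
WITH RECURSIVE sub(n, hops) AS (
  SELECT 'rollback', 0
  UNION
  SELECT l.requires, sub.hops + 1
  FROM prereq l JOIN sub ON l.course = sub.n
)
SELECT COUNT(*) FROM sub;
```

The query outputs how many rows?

5

Base: (rollback, hops=0).
Iteration 1: edges from {rollback} -> (build, hops=1), (tag, hops=1), (test, hops=1).
Iteration 2: edges from {build,tag,test} -> (build, hops=2).
Iteration 3: no outgoing edges from {build}; recursion stops.
Total rows emitted: 5.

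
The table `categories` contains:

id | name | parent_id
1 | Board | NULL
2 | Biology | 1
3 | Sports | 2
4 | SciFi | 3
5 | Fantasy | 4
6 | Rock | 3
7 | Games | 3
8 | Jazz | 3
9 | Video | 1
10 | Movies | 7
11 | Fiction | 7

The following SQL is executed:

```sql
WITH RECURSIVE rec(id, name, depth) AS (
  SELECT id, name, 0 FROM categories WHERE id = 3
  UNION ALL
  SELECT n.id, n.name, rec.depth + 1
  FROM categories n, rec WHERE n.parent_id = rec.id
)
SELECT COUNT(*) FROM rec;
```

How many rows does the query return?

8

Base: id=3 (Sports) at depth 0.
Iteration 1: rows with parent_id in {3} -> SciFi (id 4, depth 1), Rock (id 6, depth 1), Games (id 7, depth 1), Jazz (id 8, depth 1).
Iteration 2: rows with parent_id in {4,6,7,8} -> Fantasy (id 5, depth 2), Movies (id 10, depth 2), Fiction (id 11, depth 2).
Iteration 3: no rows with parent_id in {5,10,11}; recursion stops.
Total rows emitted: 8.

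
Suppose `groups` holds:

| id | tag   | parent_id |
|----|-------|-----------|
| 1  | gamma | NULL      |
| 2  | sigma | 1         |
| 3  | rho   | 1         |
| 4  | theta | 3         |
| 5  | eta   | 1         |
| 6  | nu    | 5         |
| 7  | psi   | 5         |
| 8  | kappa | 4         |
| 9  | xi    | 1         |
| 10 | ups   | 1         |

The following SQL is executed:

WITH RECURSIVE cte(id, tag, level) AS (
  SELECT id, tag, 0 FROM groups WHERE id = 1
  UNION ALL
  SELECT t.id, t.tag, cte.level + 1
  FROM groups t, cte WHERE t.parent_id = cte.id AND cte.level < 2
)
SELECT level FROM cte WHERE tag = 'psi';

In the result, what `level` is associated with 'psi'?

Base: id=1 (gamma) at level 0.
Iteration 1: rows with parent_id in {1} -> sigma (id 2, level 1), rho (id 3, level 1), eta (id 5, level 1), xi (id 9, level 1), ups (id 10, level 1).
Iteration 2: rows with parent_id in {2,3,5,9,10} -> theta (id 4, level 2), nu (id 6, level 2), psi (id 7, level 2).
Iteration 3: level < 2 fails for all current rows; recursion stops.

2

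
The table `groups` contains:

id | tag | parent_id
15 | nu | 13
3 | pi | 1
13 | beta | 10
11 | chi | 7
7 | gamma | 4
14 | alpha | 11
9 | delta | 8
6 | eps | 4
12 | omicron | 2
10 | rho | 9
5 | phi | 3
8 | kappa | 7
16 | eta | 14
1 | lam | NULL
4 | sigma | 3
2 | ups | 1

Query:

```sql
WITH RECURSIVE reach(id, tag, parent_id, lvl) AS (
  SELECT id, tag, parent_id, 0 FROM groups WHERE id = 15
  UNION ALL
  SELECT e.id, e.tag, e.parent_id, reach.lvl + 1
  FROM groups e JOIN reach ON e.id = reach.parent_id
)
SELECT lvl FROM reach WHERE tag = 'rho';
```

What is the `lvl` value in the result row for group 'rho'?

2

Base: id=15 (nu), parent_id=13, lvl 0.
Iteration 1: join on id=13 -> beta (id 13, parent_id=10, lvl 1).
Iteration 2: join on id=10 -> rho (id 10, parent_id=9, lvl 2).
Iteration 3: join on id=9 -> delta (id 9, parent_id=8, lvl 3).
Iteration 4: join on id=8 -> kappa (id 8, parent_id=7, lvl 4).
Iteration 5: join on id=7 -> gamma (id 7, parent_id=4, lvl 5).
Iteration 6: join on id=4 -> sigma (id 4, parent_id=3, lvl 6).
Iteration 7: join on id=3 -> pi (id 3, parent_id=1, lvl 7).
Iteration 8: join on id=1 -> lam (id 1, parent_id=NULL, lvl 8).
Iteration 9: parent_id is NULL; no match; recursion stops.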